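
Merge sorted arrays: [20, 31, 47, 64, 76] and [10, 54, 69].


Take 10 from B
Take 20 from A
Take 31 from A
Take 47 from A
Take 54 from B
Take 64 from A
Take 69 from B

Merged: [10, 20, 31, 47, 54, 64, 69, 76]


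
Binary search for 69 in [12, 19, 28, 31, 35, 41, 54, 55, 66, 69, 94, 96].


Step 1: lo=0, hi=11, mid=5, val=41
Step 2: lo=6, hi=11, mid=8, val=66
Step 3: lo=9, hi=11, mid=10, val=94
Step 4: lo=9, hi=9, mid=9, val=69

Found at index 9


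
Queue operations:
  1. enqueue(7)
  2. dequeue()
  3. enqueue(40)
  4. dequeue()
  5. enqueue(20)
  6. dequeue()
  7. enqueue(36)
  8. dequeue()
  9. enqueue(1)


enqueue(7) -> [7]
dequeue()->7, []
enqueue(40) -> [40]
dequeue()->40, []
enqueue(20) -> [20]
dequeue()->20, []
enqueue(36) -> [36]
dequeue()->36, []
enqueue(1) -> [1]

Final queue: [1]


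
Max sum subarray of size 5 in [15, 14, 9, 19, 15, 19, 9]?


[0:5]: 72
[1:6]: 76
[2:7]: 71

Max: 76 at [1:6]


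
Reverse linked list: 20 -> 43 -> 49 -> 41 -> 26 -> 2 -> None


Step 1: curr=20, set curr.next=prev(None) | reversed so far: 20
Step 2: curr=43, set curr.next=prev(20) | reversed so far: 43 -> 20
Step 3: curr=49, set curr.next=prev(43) | reversed so far: 49 -> 43 -> 20
Step 4: curr=41, set curr.next=prev(49) | reversed so far: 41 -> 49 -> 43 -> 20
Step 5: curr=26, set curr.next=prev(41) | reversed so far: 26 -> 41 -> 49 -> 43 -> 20
Step 6: curr=2, set curr.next=prev(26) | reversed so far: 2 -> 26 -> 41 -> 49 -> 43 -> 20

2 -> 26 -> 41 -> 49 -> 43 -> 20 -> None


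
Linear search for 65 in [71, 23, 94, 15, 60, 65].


i=0: 71!=65
i=1: 23!=65
i=2: 94!=65
i=3: 15!=65
i=4: 60!=65
i=5: 65==65 found!

Found at 5, 6 comps


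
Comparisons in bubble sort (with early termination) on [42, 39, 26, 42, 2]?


Algorithm: bubble sort (with early termination)
Input: [42, 39, 26, 42, 2]
Sorted: [2, 26, 39, 42, 42]

10


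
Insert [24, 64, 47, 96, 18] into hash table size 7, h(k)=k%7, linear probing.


Insert 24: h=3 -> slot 3
Insert 64: h=1 -> slot 1
Insert 47: h=5 -> slot 5
Insert 96: h=5, 1 probes -> slot 6
Insert 18: h=4 -> slot 4

Table: [None, 64, None, 24, 18, 47, 96]


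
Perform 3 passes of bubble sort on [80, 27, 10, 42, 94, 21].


Initial: [80, 27, 10, 42, 94, 21]
Pass 1: [27, 10, 42, 80, 21, 94] (4 swaps)
Pass 2: [10, 27, 42, 21, 80, 94] (2 swaps)
Pass 3: [10, 27, 21, 42, 80, 94] (1 swaps)

After 3 passes: [10, 27, 21, 42, 80, 94]


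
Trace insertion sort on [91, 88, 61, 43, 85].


Initial: [91, 88, 61, 43, 85]
Insert 88: [88, 91, 61, 43, 85]
Insert 61: [61, 88, 91, 43, 85]
Insert 43: [43, 61, 88, 91, 85]
Insert 85: [43, 61, 85, 88, 91]

Sorted: [43, 61, 85, 88, 91]


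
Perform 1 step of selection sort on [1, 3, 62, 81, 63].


Initial: [1, 3, 62, 81, 63]
Step 1: min=1 at 0
  Swap: [1, 3, 62, 81, 63]

After 1 step: [1, 3, 62, 81, 63]


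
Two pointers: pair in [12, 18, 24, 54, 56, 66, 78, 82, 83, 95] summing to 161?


lo=0(12)+hi=9(95)=107
lo=1(18)+hi=9(95)=113
lo=2(24)+hi=9(95)=119
lo=3(54)+hi=9(95)=149
lo=4(56)+hi=9(95)=151
lo=5(66)+hi=9(95)=161

Yes: 66+95=161


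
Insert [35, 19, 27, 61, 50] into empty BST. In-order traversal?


Insert 35: root
Insert 19: L from 35
Insert 27: L from 35 -> R from 19
Insert 61: R from 35
Insert 50: R from 35 -> L from 61

In-order: [19, 27, 35, 50, 61]


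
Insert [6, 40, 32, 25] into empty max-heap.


Insert 6: [6]
Insert 40: [40, 6]
Insert 32: [40, 6, 32]
Insert 25: [40, 25, 32, 6]

Final heap: [40, 25, 32, 6]


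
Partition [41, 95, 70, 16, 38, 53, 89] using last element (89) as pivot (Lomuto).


Pivot: 89
  41 <= 89: advance i (no swap)
  70 <= 89: swap -> [41, 70, 95, 16, 38, 53, 89]
  16 <= 89: swap -> [41, 70, 16, 95, 38, 53, 89]
  38 <= 89: swap -> [41, 70, 16, 38, 95, 53, 89]
  53 <= 89: swap -> [41, 70, 16, 38, 53, 95, 89]
Place pivot at 5: [41, 70, 16, 38, 53, 89, 95]

Partitioned: [41, 70, 16, 38, 53, 89, 95]


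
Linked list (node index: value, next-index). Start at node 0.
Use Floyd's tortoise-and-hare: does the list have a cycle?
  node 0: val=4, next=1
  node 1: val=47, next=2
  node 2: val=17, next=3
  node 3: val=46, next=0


Floyd's tortoise (slow, +1) and hare (fast, +2):
  init: slow=0, fast=0
  step 1: slow=1, fast=2
  step 2: slow=2, fast=0
  step 3: slow=3, fast=2
  step 4: slow=0, fast=0
  slow == fast at node 0: cycle detected

Cycle: yes


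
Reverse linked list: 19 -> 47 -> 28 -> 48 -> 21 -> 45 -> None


Step 1: curr=19, set curr.next=prev(None) | reversed so far: 19
Step 2: curr=47, set curr.next=prev(19) | reversed so far: 47 -> 19
Step 3: curr=28, set curr.next=prev(47) | reversed so far: 28 -> 47 -> 19
Step 4: curr=48, set curr.next=prev(28) | reversed so far: 48 -> 28 -> 47 -> 19
Step 5: curr=21, set curr.next=prev(48) | reversed so far: 21 -> 48 -> 28 -> 47 -> 19
Step 6: curr=45, set curr.next=prev(21) | reversed so far: 45 -> 21 -> 48 -> 28 -> 47 -> 19

45 -> 21 -> 48 -> 28 -> 47 -> 19 -> None


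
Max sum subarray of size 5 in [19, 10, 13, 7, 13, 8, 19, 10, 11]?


[0:5]: 62
[1:6]: 51
[2:7]: 60
[3:8]: 57
[4:9]: 61

Max: 62 at [0:5]


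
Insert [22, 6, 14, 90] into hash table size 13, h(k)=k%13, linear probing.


Insert 22: h=9 -> slot 9
Insert 6: h=6 -> slot 6
Insert 14: h=1 -> slot 1
Insert 90: h=12 -> slot 12

Table: [None, 14, None, None, None, None, 6, None, None, 22, None, None, 90]


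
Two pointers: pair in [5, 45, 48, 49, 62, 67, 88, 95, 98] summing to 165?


lo=0(5)+hi=8(98)=103
lo=1(45)+hi=8(98)=143
lo=2(48)+hi=8(98)=146
lo=3(49)+hi=8(98)=147
lo=4(62)+hi=8(98)=160
lo=5(67)+hi=8(98)=165

Yes: 67+98=165


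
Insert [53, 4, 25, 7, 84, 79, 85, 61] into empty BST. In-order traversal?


Insert 53: root
Insert 4: L from 53
Insert 25: L from 53 -> R from 4
Insert 7: L from 53 -> R from 4 -> L from 25
Insert 84: R from 53
Insert 79: R from 53 -> L from 84
Insert 85: R from 53 -> R from 84
Insert 61: R from 53 -> L from 84 -> L from 79

In-order: [4, 7, 25, 53, 61, 79, 84, 85]


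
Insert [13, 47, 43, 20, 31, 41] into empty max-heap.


Insert 13: [13]
Insert 47: [47, 13]
Insert 43: [47, 13, 43]
Insert 20: [47, 20, 43, 13]
Insert 31: [47, 31, 43, 13, 20]
Insert 41: [47, 31, 43, 13, 20, 41]

Final heap: [47, 31, 43, 13, 20, 41]


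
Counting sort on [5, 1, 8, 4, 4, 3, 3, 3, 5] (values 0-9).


Input: [5, 1, 8, 4, 4, 3, 3, 3, 5]
Counts: [0, 1, 0, 3, 2, 2, 0, 0, 1, 0]

Sorted: [1, 3, 3, 3, 4, 4, 5, 5, 8]


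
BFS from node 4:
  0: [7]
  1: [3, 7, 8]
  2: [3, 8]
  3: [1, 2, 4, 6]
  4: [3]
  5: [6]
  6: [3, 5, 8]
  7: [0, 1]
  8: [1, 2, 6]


Visit 4, enqueue [3]
Visit 3, enqueue [1, 2, 6]
Visit 1, enqueue [7, 8]
Visit 2, enqueue []
Visit 6, enqueue [5]
Visit 7, enqueue [0]
Visit 8, enqueue []
Visit 5, enqueue []
Visit 0, enqueue []

BFS order: [4, 3, 1, 2, 6, 7, 8, 5, 0]


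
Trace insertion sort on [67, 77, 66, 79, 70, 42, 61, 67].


Initial: [67, 77, 66, 79, 70, 42, 61, 67]
Insert 77: [67, 77, 66, 79, 70, 42, 61, 67]
Insert 66: [66, 67, 77, 79, 70, 42, 61, 67]
Insert 79: [66, 67, 77, 79, 70, 42, 61, 67]
Insert 70: [66, 67, 70, 77, 79, 42, 61, 67]
Insert 42: [42, 66, 67, 70, 77, 79, 61, 67]
Insert 61: [42, 61, 66, 67, 70, 77, 79, 67]
Insert 67: [42, 61, 66, 67, 67, 70, 77, 79]

Sorted: [42, 61, 66, 67, 67, 70, 77, 79]


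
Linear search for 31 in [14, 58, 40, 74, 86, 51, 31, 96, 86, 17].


i=0: 14!=31
i=1: 58!=31
i=2: 40!=31
i=3: 74!=31
i=4: 86!=31
i=5: 51!=31
i=6: 31==31 found!

Found at 6, 7 comps


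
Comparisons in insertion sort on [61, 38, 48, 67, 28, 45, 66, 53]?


Algorithm: insertion sort
Input: [61, 38, 48, 67, 28, 45, 66, 53]
Sorted: [28, 38, 45, 48, 53, 61, 66, 67]

18


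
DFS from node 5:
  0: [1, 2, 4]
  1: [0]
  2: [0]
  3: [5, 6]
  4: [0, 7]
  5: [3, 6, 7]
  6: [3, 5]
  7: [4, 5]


Visit 5, push [7, 6, 3]
Visit 3, push [6]
Visit 6, push []
Visit 7, push [4]
Visit 4, push [0]
Visit 0, push [2, 1]
Visit 1, push []
Visit 2, push []

DFS order: [5, 3, 6, 7, 4, 0, 1, 2]


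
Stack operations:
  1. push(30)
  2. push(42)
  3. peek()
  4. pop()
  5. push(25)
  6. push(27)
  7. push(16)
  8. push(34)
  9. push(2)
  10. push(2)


push(30) -> [30]
push(42) -> [30, 42]
peek()->42
pop()->42, [30]
push(25) -> [30, 25]
push(27) -> [30, 25, 27]
push(16) -> [30, 25, 27, 16]
push(34) -> [30, 25, 27, 16, 34]
push(2) -> [30, 25, 27, 16, 34, 2]
push(2) -> [30, 25, 27, 16, 34, 2, 2]

Final stack: [30, 25, 27, 16, 34, 2, 2]


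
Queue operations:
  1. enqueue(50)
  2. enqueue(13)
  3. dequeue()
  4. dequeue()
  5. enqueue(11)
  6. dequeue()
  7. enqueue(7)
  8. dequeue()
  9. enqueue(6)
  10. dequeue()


enqueue(50) -> [50]
enqueue(13) -> [50, 13]
dequeue()->50, [13]
dequeue()->13, []
enqueue(11) -> [11]
dequeue()->11, []
enqueue(7) -> [7]
dequeue()->7, []
enqueue(6) -> [6]
dequeue()->6, []

Final queue: []


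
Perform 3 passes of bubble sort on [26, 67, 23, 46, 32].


Initial: [26, 67, 23, 46, 32]
Pass 1: [26, 23, 46, 32, 67] (3 swaps)
Pass 2: [23, 26, 32, 46, 67] (2 swaps)
Pass 3: [23, 26, 32, 46, 67] (0 swaps)

After 3 passes: [23, 26, 32, 46, 67]


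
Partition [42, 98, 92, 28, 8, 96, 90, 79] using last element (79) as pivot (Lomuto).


Pivot: 79
  42 <= 79: advance i (no swap)
  28 <= 79: swap -> [42, 28, 92, 98, 8, 96, 90, 79]
  8 <= 79: swap -> [42, 28, 8, 98, 92, 96, 90, 79]
Place pivot at 3: [42, 28, 8, 79, 92, 96, 90, 98]

Partitioned: [42, 28, 8, 79, 92, 96, 90, 98]


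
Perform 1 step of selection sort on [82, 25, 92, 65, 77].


Initial: [82, 25, 92, 65, 77]
Step 1: min=25 at 1
  Swap: [25, 82, 92, 65, 77]

After 1 step: [25, 82, 92, 65, 77]


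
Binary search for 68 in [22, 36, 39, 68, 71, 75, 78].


Step 1: lo=0, hi=6, mid=3, val=68

Found at index 3


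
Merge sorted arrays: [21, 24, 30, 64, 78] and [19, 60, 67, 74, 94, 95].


Take 19 from B
Take 21 from A
Take 24 from A
Take 30 from A
Take 60 from B
Take 64 from A
Take 67 from B
Take 74 from B
Take 78 from A

Merged: [19, 21, 24, 30, 60, 64, 67, 74, 78, 94, 95]


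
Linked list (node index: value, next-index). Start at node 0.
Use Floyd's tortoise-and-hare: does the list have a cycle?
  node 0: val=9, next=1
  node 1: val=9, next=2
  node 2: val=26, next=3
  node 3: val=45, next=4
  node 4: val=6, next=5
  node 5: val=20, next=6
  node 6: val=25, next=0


Floyd's tortoise (slow, +1) and hare (fast, +2):
  init: slow=0, fast=0
  step 1: slow=1, fast=2
  step 2: slow=2, fast=4
  step 3: slow=3, fast=6
  step 4: slow=4, fast=1
  step 5: slow=5, fast=3
  step 6: slow=6, fast=5
  step 7: slow=0, fast=0
  slow == fast at node 0: cycle detected

Cycle: yes


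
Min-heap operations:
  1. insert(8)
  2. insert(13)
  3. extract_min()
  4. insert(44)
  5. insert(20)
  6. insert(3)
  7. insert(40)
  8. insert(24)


insert(8) -> [8]
insert(13) -> [8, 13]
extract_min()->8, [13]
insert(44) -> [13, 44]
insert(20) -> [13, 44, 20]
insert(3) -> [3, 13, 20, 44]
insert(40) -> [3, 13, 20, 44, 40]
insert(24) -> [3, 13, 20, 44, 40, 24]

Final heap: [3, 13, 20, 44, 40, 24]


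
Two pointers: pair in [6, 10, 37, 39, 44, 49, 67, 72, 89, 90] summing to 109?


lo=0(6)+hi=9(90)=96
lo=1(10)+hi=9(90)=100
lo=2(37)+hi=9(90)=127
lo=2(37)+hi=8(89)=126
lo=2(37)+hi=7(72)=109

Yes: 37+72=109


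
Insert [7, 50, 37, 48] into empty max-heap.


Insert 7: [7]
Insert 50: [50, 7]
Insert 37: [50, 7, 37]
Insert 48: [50, 48, 37, 7]

Final heap: [50, 48, 37, 7]


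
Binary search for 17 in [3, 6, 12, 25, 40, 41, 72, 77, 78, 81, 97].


Step 1: lo=0, hi=10, mid=5, val=41
Step 2: lo=0, hi=4, mid=2, val=12
Step 3: lo=3, hi=4, mid=3, val=25

Not found


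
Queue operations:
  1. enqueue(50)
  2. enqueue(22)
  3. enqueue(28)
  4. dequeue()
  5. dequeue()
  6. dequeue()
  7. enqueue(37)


enqueue(50) -> [50]
enqueue(22) -> [50, 22]
enqueue(28) -> [50, 22, 28]
dequeue()->50, [22, 28]
dequeue()->22, [28]
dequeue()->28, []
enqueue(37) -> [37]

Final queue: [37]


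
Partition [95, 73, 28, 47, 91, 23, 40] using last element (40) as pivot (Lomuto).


Pivot: 40
  28 <= 40: swap -> [28, 73, 95, 47, 91, 23, 40]
  23 <= 40: swap -> [28, 23, 95, 47, 91, 73, 40]
Place pivot at 2: [28, 23, 40, 47, 91, 73, 95]

Partitioned: [28, 23, 40, 47, 91, 73, 95]


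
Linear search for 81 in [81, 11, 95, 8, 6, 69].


i=0: 81==81 found!

Found at 0, 1 comps


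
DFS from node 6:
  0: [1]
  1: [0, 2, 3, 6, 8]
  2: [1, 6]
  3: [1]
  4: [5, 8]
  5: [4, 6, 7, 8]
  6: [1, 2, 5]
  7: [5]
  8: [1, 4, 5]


Visit 6, push [5, 2, 1]
Visit 1, push [8, 3, 2, 0]
Visit 0, push []
Visit 2, push []
Visit 3, push []
Visit 8, push [5, 4]
Visit 4, push [5]
Visit 5, push [7]
Visit 7, push []

DFS order: [6, 1, 0, 2, 3, 8, 4, 5, 7]


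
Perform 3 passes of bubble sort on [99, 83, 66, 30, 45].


Initial: [99, 83, 66, 30, 45]
Pass 1: [83, 66, 30, 45, 99] (4 swaps)
Pass 2: [66, 30, 45, 83, 99] (3 swaps)
Pass 3: [30, 45, 66, 83, 99] (2 swaps)

After 3 passes: [30, 45, 66, 83, 99]


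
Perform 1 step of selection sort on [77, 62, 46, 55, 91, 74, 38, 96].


Initial: [77, 62, 46, 55, 91, 74, 38, 96]
Step 1: min=38 at 6
  Swap: [38, 62, 46, 55, 91, 74, 77, 96]

After 1 step: [38, 62, 46, 55, 91, 74, 77, 96]


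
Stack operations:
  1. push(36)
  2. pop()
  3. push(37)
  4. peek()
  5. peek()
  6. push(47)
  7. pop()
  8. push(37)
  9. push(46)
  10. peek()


push(36) -> [36]
pop()->36, []
push(37) -> [37]
peek()->37
peek()->37
push(47) -> [37, 47]
pop()->47, [37]
push(37) -> [37, 37]
push(46) -> [37, 37, 46]
peek()->46

Final stack: [37, 37, 46]


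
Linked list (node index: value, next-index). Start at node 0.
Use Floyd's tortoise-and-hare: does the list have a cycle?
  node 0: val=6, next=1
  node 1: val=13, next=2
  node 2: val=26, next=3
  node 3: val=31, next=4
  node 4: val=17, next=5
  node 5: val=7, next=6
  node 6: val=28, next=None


Floyd's tortoise (slow, +1) and hare (fast, +2):
  init: slow=0, fast=0
  step 1: slow=1, fast=2
  step 2: slow=2, fast=4
  step 3: slow=3, fast=6
  step 4: fast -> None, no cycle

Cycle: no


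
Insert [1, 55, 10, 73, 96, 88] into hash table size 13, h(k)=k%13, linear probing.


Insert 1: h=1 -> slot 1
Insert 55: h=3 -> slot 3
Insert 10: h=10 -> slot 10
Insert 73: h=8 -> slot 8
Insert 96: h=5 -> slot 5
Insert 88: h=10, 1 probes -> slot 11

Table: [None, 1, None, 55, None, 96, None, None, 73, None, 10, 88, None]


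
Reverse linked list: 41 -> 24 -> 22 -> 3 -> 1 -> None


Step 1: curr=41, set curr.next=prev(None) | reversed so far: 41
Step 2: curr=24, set curr.next=prev(41) | reversed so far: 24 -> 41
Step 3: curr=22, set curr.next=prev(24) | reversed so far: 22 -> 24 -> 41
Step 4: curr=3, set curr.next=prev(22) | reversed so far: 3 -> 22 -> 24 -> 41
Step 5: curr=1, set curr.next=prev(3) | reversed so far: 1 -> 3 -> 22 -> 24 -> 41

1 -> 3 -> 22 -> 24 -> 41 -> None


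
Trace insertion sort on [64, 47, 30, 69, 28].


Initial: [64, 47, 30, 69, 28]
Insert 47: [47, 64, 30, 69, 28]
Insert 30: [30, 47, 64, 69, 28]
Insert 69: [30, 47, 64, 69, 28]
Insert 28: [28, 30, 47, 64, 69]

Sorted: [28, 30, 47, 64, 69]


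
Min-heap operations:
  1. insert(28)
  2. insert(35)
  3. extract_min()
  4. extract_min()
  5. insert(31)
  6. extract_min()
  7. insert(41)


insert(28) -> [28]
insert(35) -> [28, 35]
extract_min()->28, [35]
extract_min()->35, []
insert(31) -> [31]
extract_min()->31, []
insert(41) -> [41]

Final heap: [41]


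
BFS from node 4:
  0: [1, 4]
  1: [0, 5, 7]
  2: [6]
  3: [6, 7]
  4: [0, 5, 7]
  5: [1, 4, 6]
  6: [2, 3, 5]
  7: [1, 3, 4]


Visit 4, enqueue [0, 5, 7]
Visit 0, enqueue [1]
Visit 5, enqueue [6]
Visit 7, enqueue [3]
Visit 1, enqueue []
Visit 6, enqueue [2]
Visit 3, enqueue []
Visit 2, enqueue []

BFS order: [4, 0, 5, 7, 1, 6, 3, 2]


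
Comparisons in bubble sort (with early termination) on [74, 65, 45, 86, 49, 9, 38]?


Algorithm: bubble sort (with early termination)
Input: [74, 65, 45, 86, 49, 9, 38]
Sorted: [9, 38, 45, 49, 65, 74, 86]

21


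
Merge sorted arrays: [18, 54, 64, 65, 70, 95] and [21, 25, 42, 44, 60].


Take 18 from A
Take 21 from B
Take 25 from B
Take 42 from B
Take 44 from B
Take 54 from A
Take 60 from B

Merged: [18, 21, 25, 42, 44, 54, 60, 64, 65, 70, 95]


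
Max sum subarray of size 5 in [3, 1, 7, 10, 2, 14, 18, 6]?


[0:5]: 23
[1:6]: 34
[2:7]: 51
[3:8]: 50

Max: 51 at [2:7]


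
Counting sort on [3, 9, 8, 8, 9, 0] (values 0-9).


Input: [3, 9, 8, 8, 9, 0]
Counts: [1, 0, 0, 1, 0, 0, 0, 0, 2, 2]

Sorted: [0, 3, 8, 8, 9, 9]


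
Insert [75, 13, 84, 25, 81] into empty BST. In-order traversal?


Insert 75: root
Insert 13: L from 75
Insert 84: R from 75
Insert 25: L from 75 -> R from 13
Insert 81: R from 75 -> L from 84

In-order: [13, 25, 75, 81, 84]


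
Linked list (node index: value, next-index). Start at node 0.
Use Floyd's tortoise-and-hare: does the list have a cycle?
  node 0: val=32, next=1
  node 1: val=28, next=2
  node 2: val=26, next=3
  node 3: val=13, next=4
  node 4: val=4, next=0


Floyd's tortoise (slow, +1) and hare (fast, +2):
  init: slow=0, fast=0
  step 1: slow=1, fast=2
  step 2: slow=2, fast=4
  step 3: slow=3, fast=1
  step 4: slow=4, fast=3
  step 5: slow=0, fast=0
  slow == fast at node 0: cycle detected

Cycle: yes


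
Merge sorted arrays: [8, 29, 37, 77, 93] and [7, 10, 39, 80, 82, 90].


Take 7 from B
Take 8 from A
Take 10 from B
Take 29 from A
Take 37 from A
Take 39 from B
Take 77 from A
Take 80 from B
Take 82 from B
Take 90 from B

Merged: [7, 8, 10, 29, 37, 39, 77, 80, 82, 90, 93]


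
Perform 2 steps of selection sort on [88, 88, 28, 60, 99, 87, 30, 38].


Initial: [88, 88, 28, 60, 99, 87, 30, 38]
Step 1: min=28 at 2
  Swap: [28, 88, 88, 60, 99, 87, 30, 38]
Step 2: min=30 at 6
  Swap: [28, 30, 88, 60, 99, 87, 88, 38]

After 2 steps: [28, 30, 88, 60, 99, 87, 88, 38]


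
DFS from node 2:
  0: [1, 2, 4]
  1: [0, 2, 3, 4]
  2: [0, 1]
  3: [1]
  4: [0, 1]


Visit 2, push [1, 0]
Visit 0, push [4, 1]
Visit 1, push [4, 3]
Visit 3, push []
Visit 4, push []

DFS order: [2, 0, 1, 3, 4]


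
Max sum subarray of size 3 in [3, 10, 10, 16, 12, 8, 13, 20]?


[0:3]: 23
[1:4]: 36
[2:5]: 38
[3:6]: 36
[4:7]: 33
[5:8]: 41

Max: 41 at [5:8]


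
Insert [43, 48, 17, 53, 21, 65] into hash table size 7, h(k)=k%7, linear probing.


Insert 43: h=1 -> slot 1
Insert 48: h=6 -> slot 6
Insert 17: h=3 -> slot 3
Insert 53: h=4 -> slot 4
Insert 21: h=0 -> slot 0
Insert 65: h=2 -> slot 2

Table: [21, 43, 65, 17, 53, None, 48]


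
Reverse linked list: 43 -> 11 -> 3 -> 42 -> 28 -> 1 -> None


Step 1: curr=43, set curr.next=prev(None) | reversed so far: 43
Step 2: curr=11, set curr.next=prev(43) | reversed so far: 11 -> 43
Step 3: curr=3, set curr.next=prev(11) | reversed so far: 3 -> 11 -> 43
Step 4: curr=42, set curr.next=prev(3) | reversed so far: 42 -> 3 -> 11 -> 43
Step 5: curr=28, set curr.next=prev(42) | reversed so far: 28 -> 42 -> 3 -> 11 -> 43
Step 6: curr=1, set curr.next=prev(28) | reversed so far: 1 -> 28 -> 42 -> 3 -> 11 -> 43

1 -> 28 -> 42 -> 3 -> 11 -> 43 -> None


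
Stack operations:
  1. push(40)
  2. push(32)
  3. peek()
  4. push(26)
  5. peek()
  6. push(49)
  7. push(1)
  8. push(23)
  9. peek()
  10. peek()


push(40) -> [40]
push(32) -> [40, 32]
peek()->32
push(26) -> [40, 32, 26]
peek()->26
push(49) -> [40, 32, 26, 49]
push(1) -> [40, 32, 26, 49, 1]
push(23) -> [40, 32, 26, 49, 1, 23]
peek()->23
peek()->23

Final stack: [40, 32, 26, 49, 1, 23]


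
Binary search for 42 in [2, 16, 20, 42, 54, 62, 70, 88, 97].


Step 1: lo=0, hi=8, mid=4, val=54
Step 2: lo=0, hi=3, mid=1, val=16
Step 3: lo=2, hi=3, mid=2, val=20
Step 4: lo=3, hi=3, mid=3, val=42

Found at index 3


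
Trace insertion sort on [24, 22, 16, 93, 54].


Initial: [24, 22, 16, 93, 54]
Insert 22: [22, 24, 16, 93, 54]
Insert 16: [16, 22, 24, 93, 54]
Insert 93: [16, 22, 24, 93, 54]
Insert 54: [16, 22, 24, 54, 93]

Sorted: [16, 22, 24, 54, 93]


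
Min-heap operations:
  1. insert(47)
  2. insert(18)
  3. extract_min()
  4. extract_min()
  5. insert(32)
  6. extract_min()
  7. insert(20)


insert(47) -> [47]
insert(18) -> [18, 47]
extract_min()->18, [47]
extract_min()->47, []
insert(32) -> [32]
extract_min()->32, []
insert(20) -> [20]

Final heap: [20]


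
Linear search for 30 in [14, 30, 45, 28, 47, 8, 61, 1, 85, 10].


i=0: 14!=30
i=1: 30==30 found!

Found at 1, 2 comps


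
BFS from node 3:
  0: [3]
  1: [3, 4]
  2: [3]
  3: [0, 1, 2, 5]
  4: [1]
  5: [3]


Visit 3, enqueue [0, 1, 2, 5]
Visit 0, enqueue []
Visit 1, enqueue [4]
Visit 2, enqueue []
Visit 5, enqueue []
Visit 4, enqueue []

BFS order: [3, 0, 1, 2, 5, 4]


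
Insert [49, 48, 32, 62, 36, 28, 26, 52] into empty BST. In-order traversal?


Insert 49: root
Insert 48: L from 49
Insert 32: L from 49 -> L from 48
Insert 62: R from 49
Insert 36: L from 49 -> L from 48 -> R from 32
Insert 28: L from 49 -> L from 48 -> L from 32
Insert 26: L from 49 -> L from 48 -> L from 32 -> L from 28
Insert 52: R from 49 -> L from 62

In-order: [26, 28, 32, 36, 48, 49, 52, 62]


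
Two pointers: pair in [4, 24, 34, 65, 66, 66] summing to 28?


lo=0(4)+hi=5(66)=70
lo=0(4)+hi=4(66)=70
lo=0(4)+hi=3(65)=69
lo=0(4)+hi=2(34)=38
lo=0(4)+hi=1(24)=28

Yes: 4+24=28


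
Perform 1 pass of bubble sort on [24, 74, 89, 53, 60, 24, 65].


Initial: [24, 74, 89, 53, 60, 24, 65]
Pass 1: [24, 74, 53, 60, 24, 65, 89] (4 swaps)

After 1 pass: [24, 74, 53, 60, 24, 65, 89]


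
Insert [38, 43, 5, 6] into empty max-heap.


Insert 38: [38]
Insert 43: [43, 38]
Insert 5: [43, 38, 5]
Insert 6: [43, 38, 5, 6]

Final heap: [43, 38, 5, 6]


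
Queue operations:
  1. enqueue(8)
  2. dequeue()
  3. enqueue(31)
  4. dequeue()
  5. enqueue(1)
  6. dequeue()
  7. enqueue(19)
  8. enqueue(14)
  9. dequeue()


enqueue(8) -> [8]
dequeue()->8, []
enqueue(31) -> [31]
dequeue()->31, []
enqueue(1) -> [1]
dequeue()->1, []
enqueue(19) -> [19]
enqueue(14) -> [19, 14]
dequeue()->19, [14]

Final queue: [14]


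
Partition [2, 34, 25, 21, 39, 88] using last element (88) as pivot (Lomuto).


Pivot: 88
  2 <= 88: advance i (no swap)
  34 <= 88: advance i (no swap)
  25 <= 88: advance i (no swap)
  21 <= 88: advance i (no swap)
  39 <= 88: advance i (no swap)
Place pivot at 5: [2, 34, 25, 21, 39, 88]

Partitioned: [2, 34, 25, 21, 39, 88]


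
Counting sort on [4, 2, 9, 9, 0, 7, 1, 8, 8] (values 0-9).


Input: [4, 2, 9, 9, 0, 7, 1, 8, 8]
Counts: [1, 1, 1, 0, 1, 0, 0, 1, 2, 2]

Sorted: [0, 1, 2, 4, 7, 8, 8, 9, 9]


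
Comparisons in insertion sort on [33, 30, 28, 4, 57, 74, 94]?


Algorithm: insertion sort
Input: [33, 30, 28, 4, 57, 74, 94]
Sorted: [4, 28, 30, 33, 57, 74, 94]

9


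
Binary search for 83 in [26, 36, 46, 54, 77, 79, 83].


Step 1: lo=0, hi=6, mid=3, val=54
Step 2: lo=4, hi=6, mid=5, val=79
Step 3: lo=6, hi=6, mid=6, val=83

Found at index 6


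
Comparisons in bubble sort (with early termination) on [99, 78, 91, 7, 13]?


Algorithm: bubble sort (with early termination)
Input: [99, 78, 91, 7, 13]
Sorted: [7, 13, 78, 91, 99]

10


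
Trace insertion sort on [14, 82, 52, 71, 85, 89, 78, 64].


Initial: [14, 82, 52, 71, 85, 89, 78, 64]
Insert 82: [14, 82, 52, 71, 85, 89, 78, 64]
Insert 52: [14, 52, 82, 71, 85, 89, 78, 64]
Insert 71: [14, 52, 71, 82, 85, 89, 78, 64]
Insert 85: [14, 52, 71, 82, 85, 89, 78, 64]
Insert 89: [14, 52, 71, 82, 85, 89, 78, 64]
Insert 78: [14, 52, 71, 78, 82, 85, 89, 64]
Insert 64: [14, 52, 64, 71, 78, 82, 85, 89]

Sorted: [14, 52, 64, 71, 78, 82, 85, 89]


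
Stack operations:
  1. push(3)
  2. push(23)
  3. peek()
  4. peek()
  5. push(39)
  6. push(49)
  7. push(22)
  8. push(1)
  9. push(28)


push(3) -> [3]
push(23) -> [3, 23]
peek()->23
peek()->23
push(39) -> [3, 23, 39]
push(49) -> [3, 23, 39, 49]
push(22) -> [3, 23, 39, 49, 22]
push(1) -> [3, 23, 39, 49, 22, 1]
push(28) -> [3, 23, 39, 49, 22, 1, 28]

Final stack: [3, 23, 39, 49, 22, 1, 28]


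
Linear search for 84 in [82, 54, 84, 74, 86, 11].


i=0: 82!=84
i=1: 54!=84
i=2: 84==84 found!

Found at 2, 3 comps


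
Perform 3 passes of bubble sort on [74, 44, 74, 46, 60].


Initial: [74, 44, 74, 46, 60]
Pass 1: [44, 74, 46, 60, 74] (3 swaps)
Pass 2: [44, 46, 60, 74, 74] (2 swaps)
Pass 3: [44, 46, 60, 74, 74] (0 swaps)

After 3 passes: [44, 46, 60, 74, 74]


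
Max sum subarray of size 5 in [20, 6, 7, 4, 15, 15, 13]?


[0:5]: 52
[1:6]: 47
[2:7]: 54

Max: 54 at [2:7]


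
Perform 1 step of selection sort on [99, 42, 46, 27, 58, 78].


Initial: [99, 42, 46, 27, 58, 78]
Step 1: min=27 at 3
  Swap: [27, 42, 46, 99, 58, 78]

After 1 step: [27, 42, 46, 99, 58, 78]


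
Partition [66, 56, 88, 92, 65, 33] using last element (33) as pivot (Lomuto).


Pivot: 33
Place pivot at 0: [33, 56, 88, 92, 65, 66]

Partitioned: [33, 56, 88, 92, 65, 66]


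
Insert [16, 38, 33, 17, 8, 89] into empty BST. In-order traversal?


Insert 16: root
Insert 38: R from 16
Insert 33: R from 16 -> L from 38
Insert 17: R from 16 -> L from 38 -> L from 33
Insert 8: L from 16
Insert 89: R from 16 -> R from 38

In-order: [8, 16, 17, 33, 38, 89]


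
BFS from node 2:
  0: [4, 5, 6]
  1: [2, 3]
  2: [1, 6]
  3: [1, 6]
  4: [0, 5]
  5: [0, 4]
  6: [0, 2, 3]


Visit 2, enqueue [1, 6]
Visit 1, enqueue [3]
Visit 6, enqueue [0]
Visit 3, enqueue []
Visit 0, enqueue [4, 5]
Visit 4, enqueue []
Visit 5, enqueue []

BFS order: [2, 1, 6, 3, 0, 4, 5]


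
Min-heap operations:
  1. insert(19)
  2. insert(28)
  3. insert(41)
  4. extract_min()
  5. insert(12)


insert(19) -> [19]
insert(28) -> [19, 28]
insert(41) -> [19, 28, 41]
extract_min()->19, [28, 41]
insert(12) -> [12, 41, 28]

Final heap: [12, 41, 28]


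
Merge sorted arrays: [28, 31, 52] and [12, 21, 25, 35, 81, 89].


Take 12 from B
Take 21 from B
Take 25 from B
Take 28 from A
Take 31 from A
Take 35 from B
Take 52 from A

Merged: [12, 21, 25, 28, 31, 35, 52, 81, 89]


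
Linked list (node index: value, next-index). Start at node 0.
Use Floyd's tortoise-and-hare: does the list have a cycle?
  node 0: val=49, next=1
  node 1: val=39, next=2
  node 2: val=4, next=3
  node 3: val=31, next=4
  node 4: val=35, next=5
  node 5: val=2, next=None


Floyd's tortoise (slow, +1) and hare (fast, +2):
  init: slow=0, fast=0
  step 1: slow=1, fast=2
  step 2: slow=2, fast=4
  step 3: fast 4->5->None, no cycle

Cycle: no


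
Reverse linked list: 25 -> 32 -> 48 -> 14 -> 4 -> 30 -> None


Step 1: curr=25, set curr.next=prev(None) | reversed so far: 25
Step 2: curr=32, set curr.next=prev(25) | reversed so far: 32 -> 25
Step 3: curr=48, set curr.next=prev(32) | reversed so far: 48 -> 32 -> 25
Step 4: curr=14, set curr.next=prev(48) | reversed so far: 14 -> 48 -> 32 -> 25
Step 5: curr=4, set curr.next=prev(14) | reversed so far: 4 -> 14 -> 48 -> 32 -> 25
Step 6: curr=30, set curr.next=prev(4) | reversed so far: 30 -> 4 -> 14 -> 48 -> 32 -> 25

30 -> 4 -> 14 -> 48 -> 32 -> 25 -> None


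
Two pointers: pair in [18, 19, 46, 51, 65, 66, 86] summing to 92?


lo=0(18)+hi=6(86)=104
lo=0(18)+hi=5(66)=84
lo=1(19)+hi=5(66)=85
lo=2(46)+hi=5(66)=112
lo=2(46)+hi=4(65)=111
lo=2(46)+hi=3(51)=97

No pair found


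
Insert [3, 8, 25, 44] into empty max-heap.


Insert 3: [3]
Insert 8: [8, 3]
Insert 25: [25, 3, 8]
Insert 44: [44, 25, 8, 3]

Final heap: [44, 25, 8, 3]


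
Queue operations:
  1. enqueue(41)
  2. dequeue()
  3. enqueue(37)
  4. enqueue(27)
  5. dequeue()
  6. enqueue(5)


enqueue(41) -> [41]
dequeue()->41, []
enqueue(37) -> [37]
enqueue(27) -> [37, 27]
dequeue()->37, [27]
enqueue(5) -> [27, 5]

Final queue: [27, 5]


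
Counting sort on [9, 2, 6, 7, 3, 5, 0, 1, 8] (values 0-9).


Input: [9, 2, 6, 7, 3, 5, 0, 1, 8]
Counts: [1, 1, 1, 1, 0, 1, 1, 1, 1, 1]

Sorted: [0, 1, 2, 3, 5, 6, 7, 8, 9]


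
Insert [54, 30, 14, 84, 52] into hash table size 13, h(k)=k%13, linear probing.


Insert 54: h=2 -> slot 2
Insert 30: h=4 -> slot 4
Insert 14: h=1 -> slot 1
Insert 84: h=6 -> slot 6
Insert 52: h=0 -> slot 0

Table: [52, 14, 54, None, 30, None, 84, None, None, None, None, None, None]


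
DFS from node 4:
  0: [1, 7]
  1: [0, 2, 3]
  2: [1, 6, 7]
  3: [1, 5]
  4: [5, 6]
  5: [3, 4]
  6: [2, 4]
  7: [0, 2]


Visit 4, push [6, 5]
Visit 5, push [3]
Visit 3, push [1]
Visit 1, push [2, 0]
Visit 0, push [7]
Visit 7, push [2]
Visit 2, push [6]
Visit 6, push []

DFS order: [4, 5, 3, 1, 0, 7, 2, 6]


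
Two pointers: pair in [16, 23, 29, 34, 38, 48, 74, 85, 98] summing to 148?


lo=0(16)+hi=8(98)=114
lo=1(23)+hi=8(98)=121
lo=2(29)+hi=8(98)=127
lo=3(34)+hi=8(98)=132
lo=4(38)+hi=8(98)=136
lo=5(48)+hi=8(98)=146
lo=6(74)+hi=8(98)=172
lo=6(74)+hi=7(85)=159

No pair found


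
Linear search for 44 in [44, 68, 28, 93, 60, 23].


i=0: 44==44 found!

Found at 0, 1 comps


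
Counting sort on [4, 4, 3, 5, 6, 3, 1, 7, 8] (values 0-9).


Input: [4, 4, 3, 5, 6, 3, 1, 7, 8]
Counts: [0, 1, 0, 2, 2, 1, 1, 1, 1, 0]

Sorted: [1, 3, 3, 4, 4, 5, 6, 7, 8]


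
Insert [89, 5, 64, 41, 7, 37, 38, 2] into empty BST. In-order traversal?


Insert 89: root
Insert 5: L from 89
Insert 64: L from 89 -> R from 5
Insert 41: L from 89 -> R from 5 -> L from 64
Insert 7: L from 89 -> R from 5 -> L from 64 -> L from 41
Insert 37: L from 89 -> R from 5 -> L from 64 -> L from 41 -> R from 7
Insert 38: L from 89 -> R from 5 -> L from 64 -> L from 41 -> R from 7 -> R from 37
Insert 2: L from 89 -> L from 5

In-order: [2, 5, 7, 37, 38, 41, 64, 89]


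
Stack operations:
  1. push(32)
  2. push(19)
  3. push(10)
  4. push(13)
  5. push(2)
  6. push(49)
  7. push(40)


push(32) -> [32]
push(19) -> [32, 19]
push(10) -> [32, 19, 10]
push(13) -> [32, 19, 10, 13]
push(2) -> [32, 19, 10, 13, 2]
push(49) -> [32, 19, 10, 13, 2, 49]
push(40) -> [32, 19, 10, 13, 2, 49, 40]

Final stack: [32, 19, 10, 13, 2, 49, 40]


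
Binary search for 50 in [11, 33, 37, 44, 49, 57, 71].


Step 1: lo=0, hi=6, mid=3, val=44
Step 2: lo=4, hi=6, mid=5, val=57
Step 3: lo=4, hi=4, mid=4, val=49

Not found


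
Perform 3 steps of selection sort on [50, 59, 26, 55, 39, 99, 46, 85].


Initial: [50, 59, 26, 55, 39, 99, 46, 85]
Step 1: min=26 at 2
  Swap: [26, 59, 50, 55, 39, 99, 46, 85]
Step 2: min=39 at 4
  Swap: [26, 39, 50, 55, 59, 99, 46, 85]
Step 3: min=46 at 6
  Swap: [26, 39, 46, 55, 59, 99, 50, 85]

After 3 steps: [26, 39, 46, 55, 59, 99, 50, 85]


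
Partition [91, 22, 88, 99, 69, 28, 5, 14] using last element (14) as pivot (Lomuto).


Pivot: 14
  5 <= 14: swap -> [5, 22, 88, 99, 69, 28, 91, 14]
Place pivot at 1: [5, 14, 88, 99, 69, 28, 91, 22]

Partitioned: [5, 14, 88, 99, 69, 28, 91, 22]


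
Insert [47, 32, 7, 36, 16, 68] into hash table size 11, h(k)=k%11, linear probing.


Insert 47: h=3 -> slot 3
Insert 32: h=10 -> slot 10
Insert 7: h=7 -> slot 7
Insert 36: h=3, 1 probes -> slot 4
Insert 16: h=5 -> slot 5
Insert 68: h=2 -> slot 2

Table: [None, None, 68, 47, 36, 16, None, 7, None, None, 32]


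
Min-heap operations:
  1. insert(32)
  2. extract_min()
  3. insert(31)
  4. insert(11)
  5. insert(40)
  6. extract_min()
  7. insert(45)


insert(32) -> [32]
extract_min()->32, []
insert(31) -> [31]
insert(11) -> [11, 31]
insert(40) -> [11, 31, 40]
extract_min()->11, [31, 40]
insert(45) -> [31, 40, 45]

Final heap: [31, 40, 45]


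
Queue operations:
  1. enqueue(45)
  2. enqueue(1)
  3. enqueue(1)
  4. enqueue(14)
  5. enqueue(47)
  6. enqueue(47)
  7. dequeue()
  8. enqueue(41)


enqueue(45) -> [45]
enqueue(1) -> [45, 1]
enqueue(1) -> [45, 1, 1]
enqueue(14) -> [45, 1, 1, 14]
enqueue(47) -> [45, 1, 1, 14, 47]
enqueue(47) -> [45, 1, 1, 14, 47, 47]
dequeue()->45, [1, 1, 14, 47, 47]
enqueue(41) -> [1, 1, 14, 47, 47, 41]

Final queue: [1, 1, 14, 47, 47, 41]


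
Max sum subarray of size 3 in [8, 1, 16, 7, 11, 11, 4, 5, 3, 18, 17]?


[0:3]: 25
[1:4]: 24
[2:5]: 34
[3:6]: 29
[4:7]: 26
[5:8]: 20
[6:9]: 12
[7:10]: 26
[8:11]: 38

Max: 38 at [8:11]


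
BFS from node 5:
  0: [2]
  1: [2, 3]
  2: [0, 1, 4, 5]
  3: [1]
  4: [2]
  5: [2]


Visit 5, enqueue [2]
Visit 2, enqueue [0, 1, 4]
Visit 0, enqueue []
Visit 1, enqueue [3]
Visit 4, enqueue []
Visit 3, enqueue []

BFS order: [5, 2, 0, 1, 4, 3]


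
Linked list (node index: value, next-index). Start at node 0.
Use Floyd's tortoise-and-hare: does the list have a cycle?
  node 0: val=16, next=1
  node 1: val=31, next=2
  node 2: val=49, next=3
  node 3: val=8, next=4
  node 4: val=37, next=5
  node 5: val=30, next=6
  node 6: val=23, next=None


Floyd's tortoise (slow, +1) and hare (fast, +2):
  init: slow=0, fast=0
  step 1: slow=1, fast=2
  step 2: slow=2, fast=4
  step 3: slow=3, fast=6
  step 4: fast -> None, no cycle

Cycle: no


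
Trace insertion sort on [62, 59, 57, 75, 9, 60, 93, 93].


Initial: [62, 59, 57, 75, 9, 60, 93, 93]
Insert 59: [59, 62, 57, 75, 9, 60, 93, 93]
Insert 57: [57, 59, 62, 75, 9, 60, 93, 93]
Insert 75: [57, 59, 62, 75, 9, 60, 93, 93]
Insert 9: [9, 57, 59, 62, 75, 60, 93, 93]
Insert 60: [9, 57, 59, 60, 62, 75, 93, 93]
Insert 93: [9, 57, 59, 60, 62, 75, 93, 93]
Insert 93: [9, 57, 59, 60, 62, 75, 93, 93]

Sorted: [9, 57, 59, 60, 62, 75, 93, 93]


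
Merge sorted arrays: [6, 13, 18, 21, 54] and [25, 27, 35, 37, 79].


Take 6 from A
Take 13 from A
Take 18 from A
Take 21 from A
Take 25 from B
Take 27 from B
Take 35 from B
Take 37 from B
Take 54 from A

Merged: [6, 13, 18, 21, 25, 27, 35, 37, 54, 79]


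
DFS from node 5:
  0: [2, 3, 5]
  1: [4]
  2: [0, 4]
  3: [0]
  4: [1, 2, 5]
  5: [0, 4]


Visit 5, push [4, 0]
Visit 0, push [3, 2]
Visit 2, push [4]
Visit 4, push [1]
Visit 1, push []
Visit 3, push []

DFS order: [5, 0, 2, 4, 1, 3]


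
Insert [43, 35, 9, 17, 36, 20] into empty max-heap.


Insert 43: [43]
Insert 35: [43, 35]
Insert 9: [43, 35, 9]
Insert 17: [43, 35, 9, 17]
Insert 36: [43, 36, 9, 17, 35]
Insert 20: [43, 36, 20, 17, 35, 9]

Final heap: [43, 36, 20, 17, 35, 9]


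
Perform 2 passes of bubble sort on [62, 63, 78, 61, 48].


Initial: [62, 63, 78, 61, 48]
Pass 1: [62, 63, 61, 48, 78] (2 swaps)
Pass 2: [62, 61, 48, 63, 78] (2 swaps)

After 2 passes: [62, 61, 48, 63, 78]


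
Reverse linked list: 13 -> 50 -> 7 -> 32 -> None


Step 1: curr=13, set curr.next=prev(None) | reversed so far: 13
Step 2: curr=50, set curr.next=prev(13) | reversed so far: 50 -> 13
Step 3: curr=7, set curr.next=prev(50) | reversed so far: 7 -> 50 -> 13
Step 4: curr=32, set curr.next=prev(7) | reversed so far: 32 -> 7 -> 50 -> 13

32 -> 7 -> 50 -> 13 -> None


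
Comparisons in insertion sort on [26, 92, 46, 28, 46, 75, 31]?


Algorithm: insertion sort
Input: [26, 92, 46, 28, 46, 75, 31]
Sorted: [26, 28, 31, 46, 46, 75, 92]

15


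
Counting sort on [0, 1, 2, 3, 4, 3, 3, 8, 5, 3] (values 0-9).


Input: [0, 1, 2, 3, 4, 3, 3, 8, 5, 3]
Counts: [1, 1, 1, 4, 1, 1, 0, 0, 1, 0]

Sorted: [0, 1, 2, 3, 3, 3, 3, 4, 5, 8]


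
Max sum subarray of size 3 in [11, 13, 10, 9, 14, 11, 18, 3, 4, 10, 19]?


[0:3]: 34
[1:4]: 32
[2:5]: 33
[3:6]: 34
[4:7]: 43
[5:8]: 32
[6:9]: 25
[7:10]: 17
[8:11]: 33

Max: 43 at [4:7]


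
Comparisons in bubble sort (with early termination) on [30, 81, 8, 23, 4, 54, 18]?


Algorithm: bubble sort (with early termination)
Input: [30, 81, 8, 23, 4, 54, 18]
Sorted: [4, 8, 18, 23, 30, 54, 81]

20


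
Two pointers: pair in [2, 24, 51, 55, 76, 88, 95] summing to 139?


lo=0(2)+hi=6(95)=97
lo=1(24)+hi=6(95)=119
lo=2(51)+hi=6(95)=146
lo=2(51)+hi=5(88)=139

Yes: 51+88=139


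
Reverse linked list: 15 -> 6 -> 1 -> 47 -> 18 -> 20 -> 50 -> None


Step 1: curr=15, set curr.next=prev(None) | reversed so far: 15
Step 2: curr=6, set curr.next=prev(15) | reversed so far: 6 -> 15
Step 3: curr=1, set curr.next=prev(6) | reversed so far: 1 -> 6 -> 15
Step 4: curr=47, set curr.next=prev(1) | reversed so far: 47 -> 1 -> 6 -> 15
Step 5: curr=18, set curr.next=prev(47) | reversed so far: 18 -> 47 -> 1 -> 6 -> 15
Step 6: curr=20, set curr.next=prev(18) | reversed so far: 20 -> 18 -> 47 -> 1 -> 6 -> 15
Step 7: curr=50, set curr.next=prev(20) | reversed so far: 50 -> 20 -> 18 -> 47 -> 1 -> 6 -> 15

50 -> 20 -> 18 -> 47 -> 1 -> 6 -> 15 -> None


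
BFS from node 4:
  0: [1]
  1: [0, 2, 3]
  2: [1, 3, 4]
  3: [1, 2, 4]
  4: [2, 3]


Visit 4, enqueue [2, 3]
Visit 2, enqueue [1]
Visit 3, enqueue []
Visit 1, enqueue [0]
Visit 0, enqueue []

BFS order: [4, 2, 3, 1, 0]


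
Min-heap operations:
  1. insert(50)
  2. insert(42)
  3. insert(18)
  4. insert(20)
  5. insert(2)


insert(50) -> [50]
insert(42) -> [42, 50]
insert(18) -> [18, 50, 42]
insert(20) -> [18, 20, 42, 50]
insert(2) -> [2, 18, 42, 50, 20]

Final heap: [2, 18, 42, 50, 20]


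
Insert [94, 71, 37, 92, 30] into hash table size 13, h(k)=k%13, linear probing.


Insert 94: h=3 -> slot 3
Insert 71: h=6 -> slot 6
Insert 37: h=11 -> slot 11
Insert 92: h=1 -> slot 1
Insert 30: h=4 -> slot 4

Table: [None, 92, None, 94, 30, None, 71, None, None, None, None, 37, None]


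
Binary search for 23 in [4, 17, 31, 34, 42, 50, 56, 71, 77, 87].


Step 1: lo=0, hi=9, mid=4, val=42
Step 2: lo=0, hi=3, mid=1, val=17
Step 3: lo=2, hi=3, mid=2, val=31

Not found


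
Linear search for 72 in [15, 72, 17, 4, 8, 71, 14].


i=0: 15!=72
i=1: 72==72 found!

Found at 1, 2 comps


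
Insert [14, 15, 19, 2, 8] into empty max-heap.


Insert 14: [14]
Insert 15: [15, 14]
Insert 19: [19, 14, 15]
Insert 2: [19, 14, 15, 2]
Insert 8: [19, 14, 15, 2, 8]

Final heap: [19, 14, 15, 2, 8]


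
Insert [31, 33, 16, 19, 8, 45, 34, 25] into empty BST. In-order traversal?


Insert 31: root
Insert 33: R from 31
Insert 16: L from 31
Insert 19: L from 31 -> R from 16
Insert 8: L from 31 -> L from 16
Insert 45: R from 31 -> R from 33
Insert 34: R from 31 -> R from 33 -> L from 45
Insert 25: L from 31 -> R from 16 -> R from 19

In-order: [8, 16, 19, 25, 31, 33, 34, 45]


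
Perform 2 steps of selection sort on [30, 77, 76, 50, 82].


Initial: [30, 77, 76, 50, 82]
Step 1: min=30 at 0
  Swap: [30, 77, 76, 50, 82]
Step 2: min=50 at 3
  Swap: [30, 50, 76, 77, 82]

After 2 steps: [30, 50, 76, 77, 82]


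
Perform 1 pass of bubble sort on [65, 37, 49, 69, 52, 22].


Initial: [65, 37, 49, 69, 52, 22]
Pass 1: [37, 49, 65, 52, 22, 69] (4 swaps)

After 1 pass: [37, 49, 65, 52, 22, 69]


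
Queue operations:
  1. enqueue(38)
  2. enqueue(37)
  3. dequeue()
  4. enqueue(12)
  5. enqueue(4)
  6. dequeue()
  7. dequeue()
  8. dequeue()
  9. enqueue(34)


enqueue(38) -> [38]
enqueue(37) -> [38, 37]
dequeue()->38, [37]
enqueue(12) -> [37, 12]
enqueue(4) -> [37, 12, 4]
dequeue()->37, [12, 4]
dequeue()->12, [4]
dequeue()->4, []
enqueue(34) -> [34]

Final queue: [34]


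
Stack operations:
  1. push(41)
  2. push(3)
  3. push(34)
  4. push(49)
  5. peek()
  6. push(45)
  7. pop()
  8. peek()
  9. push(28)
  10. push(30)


push(41) -> [41]
push(3) -> [41, 3]
push(34) -> [41, 3, 34]
push(49) -> [41, 3, 34, 49]
peek()->49
push(45) -> [41, 3, 34, 49, 45]
pop()->45, [41, 3, 34, 49]
peek()->49
push(28) -> [41, 3, 34, 49, 28]
push(30) -> [41, 3, 34, 49, 28, 30]

Final stack: [41, 3, 34, 49, 28, 30]


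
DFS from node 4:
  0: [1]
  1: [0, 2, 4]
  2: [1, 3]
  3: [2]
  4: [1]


Visit 4, push [1]
Visit 1, push [2, 0]
Visit 0, push []
Visit 2, push [3]
Visit 3, push []

DFS order: [4, 1, 0, 2, 3]


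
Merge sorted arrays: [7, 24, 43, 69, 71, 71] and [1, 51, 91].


Take 1 from B
Take 7 from A
Take 24 from A
Take 43 from A
Take 51 from B
Take 69 from A
Take 71 from A
Take 71 from A

Merged: [1, 7, 24, 43, 51, 69, 71, 71, 91]


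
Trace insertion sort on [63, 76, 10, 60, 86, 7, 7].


Initial: [63, 76, 10, 60, 86, 7, 7]
Insert 76: [63, 76, 10, 60, 86, 7, 7]
Insert 10: [10, 63, 76, 60, 86, 7, 7]
Insert 60: [10, 60, 63, 76, 86, 7, 7]
Insert 86: [10, 60, 63, 76, 86, 7, 7]
Insert 7: [7, 10, 60, 63, 76, 86, 7]
Insert 7: [7, 7, 10, 60, 63, 76, 86]

Sorted: [7, 7, 10, 60, 63, 76, 86]


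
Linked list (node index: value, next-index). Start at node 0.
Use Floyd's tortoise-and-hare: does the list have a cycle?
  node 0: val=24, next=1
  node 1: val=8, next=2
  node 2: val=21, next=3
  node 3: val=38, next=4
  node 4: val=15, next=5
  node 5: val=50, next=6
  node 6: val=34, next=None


Floyd's tortoise (slow, +1) and hare (fast, +2):
  init: slow=0, fast=0
  step 1: slow=1, fast=2
  step 2: slow=2, fast=4
  step 3: slow=3, fast=6
  step 4: fast -> None, no cycle

Cycle: no
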